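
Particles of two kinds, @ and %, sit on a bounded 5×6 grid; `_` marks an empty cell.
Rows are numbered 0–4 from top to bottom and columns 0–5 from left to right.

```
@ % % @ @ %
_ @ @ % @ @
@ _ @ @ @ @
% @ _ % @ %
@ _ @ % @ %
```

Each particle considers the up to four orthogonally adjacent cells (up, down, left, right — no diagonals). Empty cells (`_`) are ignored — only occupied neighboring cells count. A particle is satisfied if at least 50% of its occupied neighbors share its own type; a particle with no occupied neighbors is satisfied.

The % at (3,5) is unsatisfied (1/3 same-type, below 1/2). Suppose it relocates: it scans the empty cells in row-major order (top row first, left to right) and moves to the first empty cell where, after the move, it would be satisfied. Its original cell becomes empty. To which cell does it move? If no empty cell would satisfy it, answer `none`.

none

Vacating (3,5). Empty cells in order:
  (1,0): 0/3 same-type → still unsatisfied.
  (2,1): 0/4 same-type → still unsatisfied.
  (3,2): 1/4 same-type → still unsatisfied.
  (4,1): 0/3 same-type → still unsatisfied.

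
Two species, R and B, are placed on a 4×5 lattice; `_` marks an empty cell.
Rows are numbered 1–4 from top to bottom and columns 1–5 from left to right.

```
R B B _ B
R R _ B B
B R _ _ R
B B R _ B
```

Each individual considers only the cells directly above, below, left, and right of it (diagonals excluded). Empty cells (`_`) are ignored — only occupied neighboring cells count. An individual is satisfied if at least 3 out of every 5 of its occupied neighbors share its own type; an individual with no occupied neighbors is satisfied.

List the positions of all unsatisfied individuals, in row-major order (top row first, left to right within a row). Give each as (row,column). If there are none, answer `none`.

(1,1)R 1/2 ✗
(1,2)B 1/3 ✗
(1,3)B 1/1 ✓
(1,5)B 1/1 ✓
(2,1)R 2/3 ✓
(2,2)R 2/3 ✓
(2,4)B 1/1 ✓
(2,5)B 2/3 ✓
(3,1)B 1/3 ✗
(3,2)R 1/3 ✗
(3,5)R 0/2 ✗
(4,1)B 2/2 ✓
(4,2)B 1/3 ✗
(4,3)R 0/1 ✗
(4,5)B 0/1 ✗

(1,1), (1,2), (3,1), (3,2), (3,5), (4,2), (4,3), (4,5)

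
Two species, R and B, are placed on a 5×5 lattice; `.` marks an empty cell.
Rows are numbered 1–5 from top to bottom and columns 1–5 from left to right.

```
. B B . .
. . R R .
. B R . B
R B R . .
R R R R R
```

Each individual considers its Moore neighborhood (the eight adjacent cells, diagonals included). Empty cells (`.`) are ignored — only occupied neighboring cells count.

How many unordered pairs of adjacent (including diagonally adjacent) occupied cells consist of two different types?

Scan each occupied cell's neighbors to the right and below (and the two forward diagonals) so each pair is counted once.
Row 1: B(1,2)–B(1,3)= B(1,2)–R(2,3)≠ B(1,3)–R(2,3)≠ B(1,3)–R(2,4)≠  → 3/4 unlike.
Row 2: R(2,3)–R(2,4)= R(2,3)–R(3,3)= R(2,3)–B(3,2)≠ R(2,4)–B(3,5)≠ R(2,4)–R(3,3)=  → 2/5 unlike.
Row 3: B(3,2)–R(3,3)≠ B(3,2)–B(4,2)= B(3,2)–R(4,3)≠ B(3,2)–R(4,1)≠ R(3,3)–R(4,3)= R(3,3)–B(4,2)≠  → 4/6 unlike.
Row 4: R(4,1)–B(4,2)≠ R(4,1)–R(5,1)= R(4,1)–R(5,2)= B(4,2)–R(4,3)≠ B(4,2)–R(5,2)≠ B(4,2)–R(5,3)≠ B(4,2)–R(5,1)≠ R(4,3)–R(5,3)= R(4,3)–R(5,4)= R(4,3)–R(5,2)=  → 5/10 unlike.
Row 5: R(5,1)–R(5,2)= R(5,2)–R(5,3)= R(5,3)–R(5,4)= R(5,4)–R(5,5)=  → 0/4 unlike.
Total adjacent occupied pairs: 29; unlike-type pairs: 14.

14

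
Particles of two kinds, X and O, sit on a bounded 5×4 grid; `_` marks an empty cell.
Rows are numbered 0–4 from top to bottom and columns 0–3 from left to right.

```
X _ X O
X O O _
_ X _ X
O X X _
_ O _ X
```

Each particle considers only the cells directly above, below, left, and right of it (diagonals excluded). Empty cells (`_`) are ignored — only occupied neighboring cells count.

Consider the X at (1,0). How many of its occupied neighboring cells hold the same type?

1

Occupied neighbors of (1,0): (0,0)=X, (1,1)=O.
Same type (X): 1 of 2.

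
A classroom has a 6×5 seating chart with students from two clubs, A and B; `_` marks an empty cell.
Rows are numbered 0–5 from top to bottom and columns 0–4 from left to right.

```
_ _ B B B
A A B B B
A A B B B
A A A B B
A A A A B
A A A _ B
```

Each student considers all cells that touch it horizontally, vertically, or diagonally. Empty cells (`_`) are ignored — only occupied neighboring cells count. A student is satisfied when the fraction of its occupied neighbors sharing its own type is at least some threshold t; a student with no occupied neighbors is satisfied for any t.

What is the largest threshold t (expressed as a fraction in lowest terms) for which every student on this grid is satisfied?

Row 0: (0,2)B 3/4 · (0,3)B 5/5 · (0,4)B 3/3
Row 1: (1,0)A 3/3 · (1,1)A 3/6 · (1,2)B 5/7 · (1,3)B 8/8 · (1,4)B 5/5
Row 2: (2,0)A 5/5 · (2,1)A 6/8 · (2,2)B 4/8 · (2,3)B 7/8 · (2,4)B 5/5
Row 3: (3,0)A 5/5 · (3,1)A 7/8 · (3,2)A 5/8 · (3,3)B 5/8 · (3,4)B 4/5
Row 4: (4,0)A 5/5 · (4,1)A 8/8 · (4,2)A 6/7 · (4,3)A 3/7 · (4,4)B 3/4
Row 5: (5,0)A 3/3 · (5,1)A 5/5 · (5,2)A 4/4 · (5,4)B 1/2
The smallest same-type fraction is 3/7 at (4,3), which reduces to 3/7. Any threshold above that leaves this student unsatisfied.

3/7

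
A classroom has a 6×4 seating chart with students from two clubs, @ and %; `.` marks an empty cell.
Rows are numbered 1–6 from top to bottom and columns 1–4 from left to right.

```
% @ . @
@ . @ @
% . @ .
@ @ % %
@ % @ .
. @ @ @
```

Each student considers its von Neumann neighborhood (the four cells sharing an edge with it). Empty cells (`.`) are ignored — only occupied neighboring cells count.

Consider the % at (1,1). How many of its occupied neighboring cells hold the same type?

Occupied neighbors of (1,1): (2,1)=@, (1,2)=@.
Same type (%): 0 of 2.

0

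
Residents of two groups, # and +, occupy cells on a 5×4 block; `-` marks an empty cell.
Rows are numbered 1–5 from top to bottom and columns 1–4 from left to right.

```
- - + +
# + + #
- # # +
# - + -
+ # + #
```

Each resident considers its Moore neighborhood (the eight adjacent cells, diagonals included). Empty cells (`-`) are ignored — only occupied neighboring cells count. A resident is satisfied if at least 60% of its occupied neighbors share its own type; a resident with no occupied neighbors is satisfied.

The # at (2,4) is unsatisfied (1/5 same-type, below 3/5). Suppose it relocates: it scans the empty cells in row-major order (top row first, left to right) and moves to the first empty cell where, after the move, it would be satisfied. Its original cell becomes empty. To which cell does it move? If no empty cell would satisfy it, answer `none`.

Vacating (2,4). Empty cells in order:
  (1,1): 1/2 same-type → still unsatisfied.
  (1,2): 1/4 same-type → still unsatisfied.
  (3,1): 3/4 same-type → satisfied — stop here.

(3,1)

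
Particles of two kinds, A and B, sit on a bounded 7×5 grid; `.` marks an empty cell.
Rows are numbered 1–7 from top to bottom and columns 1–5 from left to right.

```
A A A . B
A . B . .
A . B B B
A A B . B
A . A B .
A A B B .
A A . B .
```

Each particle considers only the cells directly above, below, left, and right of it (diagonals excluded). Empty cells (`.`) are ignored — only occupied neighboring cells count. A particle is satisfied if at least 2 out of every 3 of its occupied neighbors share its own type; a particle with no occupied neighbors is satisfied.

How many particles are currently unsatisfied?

7

(1,1)A 2/2 satisfied
(1,2)A 2/2 satisfied
(1,3)A 1/2 not
(1,5)B 0/0 satisfied
(2,1)A 2/2 satisfied
(2,3)B 1/2 not
(3,1)A 2/2 satisfied
(3,3)B 3/3 satisfied
(3,4)B 2/2 satisfied
(3,5)B 2/2 satisfied
(4,1)A 3/3 satisfied
(4,2)A 1/2 not
(4,3)B 1/3 not
(4,5)B 1/1 satisfied
(5,1)A 2/2 satisfied
(5,3)A 0/3 not
(5,4)B 1/2 not
(6,1)A 3/3 satisfied
(6,2)A 2/3 satisfied
(6,3)B 1/3 not
(6,4)B 3/3 satisfied
(7,1)A 2/2 satisfied
(7,2)A 2/2 satisfied
(7,4)B 1/1 satisfied
Unsatisfied: (1,3), (2,3), (4,2), (4,3), (5,3), (5,4), (6,3) — 7 in total.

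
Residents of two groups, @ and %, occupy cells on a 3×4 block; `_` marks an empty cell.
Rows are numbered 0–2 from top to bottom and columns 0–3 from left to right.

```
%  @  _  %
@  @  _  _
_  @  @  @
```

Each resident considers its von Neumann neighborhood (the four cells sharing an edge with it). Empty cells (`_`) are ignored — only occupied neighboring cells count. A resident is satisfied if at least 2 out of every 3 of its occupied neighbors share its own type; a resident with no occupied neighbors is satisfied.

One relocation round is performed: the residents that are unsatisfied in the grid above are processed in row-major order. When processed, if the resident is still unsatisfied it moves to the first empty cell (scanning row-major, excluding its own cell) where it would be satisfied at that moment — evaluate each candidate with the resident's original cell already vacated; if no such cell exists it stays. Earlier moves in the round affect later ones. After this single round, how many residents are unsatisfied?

Initially unsatisfied (in order): (0,0), (0,1), (1,0).
  (0,0): no empty cell satisfies it; stays.
  (0,1) → (1,2).
  (1,0) → (1,3).
Resulting grid:
% _ _ %
_ @ @ @
_ @ @ @
Unsatisfied now: (0,3).

1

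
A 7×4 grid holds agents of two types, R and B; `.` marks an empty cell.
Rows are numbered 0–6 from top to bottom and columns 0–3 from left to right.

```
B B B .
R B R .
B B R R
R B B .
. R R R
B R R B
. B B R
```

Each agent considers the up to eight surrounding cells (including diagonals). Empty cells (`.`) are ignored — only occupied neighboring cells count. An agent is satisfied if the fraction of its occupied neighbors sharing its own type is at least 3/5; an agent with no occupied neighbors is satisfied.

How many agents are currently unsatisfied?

Row 0: (0,0)B 2/3 ok · (0,1)B 3/5 ok · (0,2)B 2/3 ok
Row 1: (1,0)R 0/5 unhappy · (1,1)B 5/8 ok · (1,2)R 2/6 unhappy
Row 2: (2,0)B 3/5 ok · (2,1)B 4/8 unhappy · (2,2)R 2/6 unhappy · (2,3)R 2/3 ok
Row 3: (3,0)R 1/4 unhappy · (3,1)B 3/7 unhappy · (3,2)B 2/7 unhappy
Row 4: (4,1)R 4/7 unhappy · (4,2)R 4/7 unhappy · (4,3)R 2/4 unhappy
Row 5: (5,0)B 1/3 unhappy · (5,1)R 3/6 unhappy · (5,2)R 5/8 ok · (5,3)B 1/5 unhappy
Row 6: (6,1)B 2/4 unhappy · (6,2)B 2/5 unhappy · (6,3)R 1/3 unhappy
Unsatisfied: (1,0), (1,2), (2,1), (2,2), (3,0), (3,1), (3,2), (4,1), (4,2), (4,3), (5,0), (5,1), (5,3), (6,1), (6,2), (6,3) — 16 in total.

16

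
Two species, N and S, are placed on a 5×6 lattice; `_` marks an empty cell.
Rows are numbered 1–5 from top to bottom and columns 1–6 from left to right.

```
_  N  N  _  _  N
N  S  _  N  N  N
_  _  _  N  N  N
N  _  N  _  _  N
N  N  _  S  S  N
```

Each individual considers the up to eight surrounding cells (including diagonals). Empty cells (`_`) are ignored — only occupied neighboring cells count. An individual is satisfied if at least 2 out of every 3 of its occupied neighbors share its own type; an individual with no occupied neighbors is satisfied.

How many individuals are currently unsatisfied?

5

(1,2)N 2/3 ✓
(1,3)N 2/3 ✓
(1,6)N 2/2 ✓
(2,1)N 1/2 ✗
(2,2)S 0/3 ✗
(2,4)N 4/4 ✓
(2,5)N 6/6 ✓
(2,6)N 4/4 ✓
(3,4)N 4/4 ✓
(3,5)N 6/6 ✓
(3,6)N 4/4 ✓
(4,1)N 2/2 ✓
(4,3)N 2/3 ✓
(4,6)N 3/4 ✓
(5,1)N 2/2 ✓
(5,2)N 3/3 ✓
(5,4)S 1/2 ✗
(5,5)S 1/3 ✗
(5,6)N 1/2 ✗
Unsatisfied: (2,1), (2,2), (5,4), (5,5), (5,6) — 5 in total.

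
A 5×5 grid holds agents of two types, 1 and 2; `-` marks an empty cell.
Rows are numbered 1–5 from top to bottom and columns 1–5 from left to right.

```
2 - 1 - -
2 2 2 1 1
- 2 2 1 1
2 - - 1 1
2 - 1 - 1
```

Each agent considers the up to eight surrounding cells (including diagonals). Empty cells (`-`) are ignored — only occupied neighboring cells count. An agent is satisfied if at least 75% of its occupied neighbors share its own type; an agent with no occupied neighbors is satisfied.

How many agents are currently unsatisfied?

5

(1,1)2 2/2 satisfied
(1,3)1 1/3 not
(2,1)2 3/3 satisfied
(2,2)2 5/6 satisfied
(2,3)2 3/6 not
(2,4)1 4/6 not
(2,5)1 3/3 satisfied
(3,2)2 5/5 satisfied
(3,3)2 3/6 not
(3,4)1 5/7 not
(3,5)1 5/5 satisfied
(4,1)2 2/2 satisfied
(4,4)1 5/6 satisfied
(4,5)1 4/4 satisfied
(5,1)2 1/1 satisfied
(5,3)1 1/1 satisfied
(5,5)1 2/2 satisfied
Unsatisfied: (1,3), (2,3), (2,4), (3,3), (3,4) — 5 in total.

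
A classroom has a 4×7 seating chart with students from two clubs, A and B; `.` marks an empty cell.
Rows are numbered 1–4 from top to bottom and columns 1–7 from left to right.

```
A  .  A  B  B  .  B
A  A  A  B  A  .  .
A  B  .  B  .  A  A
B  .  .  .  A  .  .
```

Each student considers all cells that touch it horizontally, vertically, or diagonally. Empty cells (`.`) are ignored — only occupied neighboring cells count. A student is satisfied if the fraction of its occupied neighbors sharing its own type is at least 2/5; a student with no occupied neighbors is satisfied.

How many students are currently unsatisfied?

(1,1)A 2/2 ✓
(1,3)A 2/4 ✓
(1,4)B 2/5 ✓
(1,5)B 2/3 ✓
(1,7)B 0/0 ✓
(2,1)A 3/4 ✓
(2,2)A 5/6 ✓
(2,3)A 2/6 ✗
(2,4)B 3/6 ✓
(2,5)A 1/5 ✗
(3,1)A 2/4 ✓
(3,2)B 1/5 ✗
(3,4)B 1/4 ✗
(3,6)A 3/3 ✓
(3,7)A 1/1 ✓
(4,1)B 1/2 ✓
(4,5)A 1/2 ✓
Unsatisfied: (2,3), (2,5), (3,2), (3,4) — 4 in total.

4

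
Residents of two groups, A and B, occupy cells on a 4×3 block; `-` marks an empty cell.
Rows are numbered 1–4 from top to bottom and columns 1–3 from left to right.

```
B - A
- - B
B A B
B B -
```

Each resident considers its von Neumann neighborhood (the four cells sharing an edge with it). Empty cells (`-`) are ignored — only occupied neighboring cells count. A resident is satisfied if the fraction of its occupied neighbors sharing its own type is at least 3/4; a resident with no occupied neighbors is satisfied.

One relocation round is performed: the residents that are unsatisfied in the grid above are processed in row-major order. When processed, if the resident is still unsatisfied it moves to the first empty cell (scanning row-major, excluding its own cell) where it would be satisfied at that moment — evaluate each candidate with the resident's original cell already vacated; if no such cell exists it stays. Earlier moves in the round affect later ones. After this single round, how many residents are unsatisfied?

Initially unsatisfied (in order): (1,3), (2,3), (3,1), (3,2), (3,3), (4,2).
  (1,3): no empty cell satisfies it; stays.
  (2,3) → (2,1).
  (3,1) → (4,3).
  (3,2): no empty cell satisfies it; stays.
  (3,3): no empty cell satisfies it; stays.
  (4,2): no empty cell satisfies it; stays.
Resulting grid:
B - A
B - -
- A B
B B B
Unsatisfied now: (3,2), (3,3), (4,2).

3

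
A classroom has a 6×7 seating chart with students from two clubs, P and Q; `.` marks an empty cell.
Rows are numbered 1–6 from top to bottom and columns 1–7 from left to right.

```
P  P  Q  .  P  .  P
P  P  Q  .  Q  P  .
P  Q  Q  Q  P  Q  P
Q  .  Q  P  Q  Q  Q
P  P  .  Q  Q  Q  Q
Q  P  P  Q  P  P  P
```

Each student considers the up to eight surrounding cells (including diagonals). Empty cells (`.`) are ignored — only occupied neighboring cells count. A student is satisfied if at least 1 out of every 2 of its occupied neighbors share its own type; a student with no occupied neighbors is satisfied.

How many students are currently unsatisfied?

10

Row 1: (1,1)P 3/3 ✓ · (1,2)P 3/5 ✓ · (1,3)Q 1/3 ✗ · (1,5)P 1/2 ✓ · (1,7)P 1/1 ✓
Row 2: (2,1)P 4/5 ✓ · (2,2)P 4/8 ✓ · (2,3)Q 4/6 ✓ · (2,5)Q 2/5 ✗ · (2,6)P 4/6 ✓
Row 3: (3,1)P 2/4 ✓ · (3,2)Q 4/7 ✓ · (3,3)Q 4/6 ✓ · (3,4)Q 5/7 ✓ · (3,5)P 2/7 ✗ · (3,6)Q 4/7 ✓ · (3,7)P 1/4 ✗
Row 4: (4,1)Q 1/4 ✗ · (4,3)Q 4/6 ✓ · (4,4)P 1/7 ✗ · (4,5)Q 6/8 ✓ · (4,6)Q 6/8 ✓ · (4,7)Q 4/5 ✓
Row 5: (5,1)P 2/4 ✓ · (5,2)P 3/6 ✓ · (5,4)Q 4/7 ✓ · (5,5)Q 5/8 ✓ · (5,6)Q 5/8 ✓ · (5,7)Q 3/5 ✓
Row 6: (6,1)Q 0/3 ✗ · (6,2)P 3/4 ✓ · (6,3)P 2/4 ✓ · (6,4)Q 2/4 ✓ · (6,5)P 1/5 ✗ · (6,6)P 2/5 ✗ · (6,7)P 1/3 ✗
Unsatisfied: (1,3), (2,5), (3,5), (3,7), (4,1), (4,4), (6,1), (6,5), (6,6), (6,7) — 10 in total.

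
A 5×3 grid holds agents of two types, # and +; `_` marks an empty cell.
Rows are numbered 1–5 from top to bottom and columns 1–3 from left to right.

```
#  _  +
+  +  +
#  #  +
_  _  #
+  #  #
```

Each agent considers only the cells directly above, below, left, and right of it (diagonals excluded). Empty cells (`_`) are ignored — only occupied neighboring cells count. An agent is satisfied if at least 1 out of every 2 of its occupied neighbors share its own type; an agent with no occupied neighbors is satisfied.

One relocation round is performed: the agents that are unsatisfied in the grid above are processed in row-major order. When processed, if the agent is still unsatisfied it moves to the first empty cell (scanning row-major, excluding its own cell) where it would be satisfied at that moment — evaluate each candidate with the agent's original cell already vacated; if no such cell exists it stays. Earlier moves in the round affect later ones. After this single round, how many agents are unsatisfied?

0

Initially unsatisfied (in order): (1,1), (2,1), (3,2), (3,3), (5,1).
  (1,1) → (4,1).
  (2,1): now satisfied by earlier moves; stays.
  (3,2) → (4,2).
  (3,3): now satisfied by earlier moves; stays.
  (5,1) → (1,1).
Resulting grid:
+ _ +
+ + +
# _ +
# # #
_ # #
All satisfied now.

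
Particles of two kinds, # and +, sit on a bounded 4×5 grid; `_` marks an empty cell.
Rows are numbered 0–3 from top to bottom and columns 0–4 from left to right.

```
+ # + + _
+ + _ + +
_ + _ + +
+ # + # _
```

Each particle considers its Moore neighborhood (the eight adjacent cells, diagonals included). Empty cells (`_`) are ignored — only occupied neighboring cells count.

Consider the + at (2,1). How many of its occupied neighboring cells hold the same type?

4

Occupied neighbors of (2,1): (1,0)=+, (1,1)=+, (3,0)=+, (3,1)=#, (3,2)=+.
Same type (+): 4 of 5.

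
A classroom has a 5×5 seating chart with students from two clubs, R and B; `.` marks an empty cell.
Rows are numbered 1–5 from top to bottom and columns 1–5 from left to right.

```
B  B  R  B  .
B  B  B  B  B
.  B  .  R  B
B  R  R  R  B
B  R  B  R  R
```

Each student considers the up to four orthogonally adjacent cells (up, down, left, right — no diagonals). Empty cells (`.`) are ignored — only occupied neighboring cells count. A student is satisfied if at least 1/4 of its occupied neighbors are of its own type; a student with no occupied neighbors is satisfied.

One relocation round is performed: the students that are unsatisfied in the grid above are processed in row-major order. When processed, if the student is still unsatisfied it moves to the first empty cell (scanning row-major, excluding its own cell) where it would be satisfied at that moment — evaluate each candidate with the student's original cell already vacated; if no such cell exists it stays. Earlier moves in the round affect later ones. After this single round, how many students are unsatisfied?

Initially unsatisfied (in order): (1,3), (5,3).
  (1,3) → (3,3).
  (5,3) → (1,3).
Resulting grid:
B B B B .
B B B B B
. B R R B
B R R R B
B R . R R
All satisfied now.

0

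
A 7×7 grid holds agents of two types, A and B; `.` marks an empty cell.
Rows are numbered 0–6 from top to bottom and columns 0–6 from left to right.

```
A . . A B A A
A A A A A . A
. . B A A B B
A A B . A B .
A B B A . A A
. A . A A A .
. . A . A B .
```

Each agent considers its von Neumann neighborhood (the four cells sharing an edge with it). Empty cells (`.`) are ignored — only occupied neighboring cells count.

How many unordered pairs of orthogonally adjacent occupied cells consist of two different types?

Scan each occupied cell's neighbors to the right and below so each pair is counted once.
Row 0: A(0,0)–A(1,0)= A(0,3)–B(0,4)≠ A(0,3)–A(1,3)= B(0,4)–A(0,5)≠ B(0,4)–A(1,4)≠ A(0,5)–A(0,6)= A(0,6)–A(1,6)=  → 3/7 unlike.
Row 1: A(1,0)–A(1,1)= A(1,1)–A(1,2)= A(1,2)–A(1,3)= A(1,2)–B(2,2)≠ A(1,3)–A(1,4)= A(1,3)–A(2,3)= A(1,4)–A(2,4)= A(1,6)–B(2,6)≠  → 2/8 unlike.
Row 2: B(2,2)–A(2,3)≠ B(2,2)–B(3,2)= A(2,3)–A(2,4)= A(2,4)–B(2,5)≠ A(2,4)–A(3,4)= B(2,5)–B(2,6)= B(2,5)–B(3,5)=  → 2/7 unlike.
Row 3: A(3,0)–A(3,1)= A(3,0)–A(4,0)= A(3,1)–B(3,2)≠ A(3,1)–B(4,1)≠ B(3,2)–B(4,2)= A(3,4)–B(3,5)≠ B(3,5)–A(4,5)≠  → 4/7 unlike.
Row 4: A(4,0)–B(4,1)≠ B(4,1)–B(4,2)= B(4,1)–A(5,1)≠ B(4,2)–A(4,3)≠ A(4,3)–A(5,3)= A(4,5)–A(4,6)= A(4,5)–A(5,5)=  → 3/7 unlike.
Row 5: A(5,3)–A(5,4)= A(5,4)–A(5,5)= A(5,4)–A(6,4)= A(5,5)–B(6,5)≠  → 1/4 unlike.
Row 6: A(6,4)–B(6,5)≠  → 1/1 unlike.
Total adjacent occupied pairs: 41; unlike-type pairs: 16.

16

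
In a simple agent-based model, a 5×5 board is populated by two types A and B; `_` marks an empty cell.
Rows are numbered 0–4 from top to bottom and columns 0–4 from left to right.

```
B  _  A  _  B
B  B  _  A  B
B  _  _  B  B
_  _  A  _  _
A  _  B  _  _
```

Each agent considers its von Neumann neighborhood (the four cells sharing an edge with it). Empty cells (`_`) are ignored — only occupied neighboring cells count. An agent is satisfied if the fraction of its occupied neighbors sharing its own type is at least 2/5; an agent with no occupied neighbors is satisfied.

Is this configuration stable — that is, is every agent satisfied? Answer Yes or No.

Row 0: (0,0)B 1/1 ok · (0,2)A 0/0 ok · (0,4)B 1/1 ok
Row 1: (1,0)B 3/3 ok · (1,1)B 1/1 ok · (1,3)A 0/2 unhappy · (1,4)B 2/3 ok
Row 2: (2,0)B 1/1 ok · (2,3)B 1/2 ok · (2,4)B 2/2 ok
Row 3: (3,2)A 0/1 unhappy
Row 4: (4,0)A 0/0 ok · (4,2)B 0/1 unhappy
For instance (1,3) has only 0/2 same-type neighbors, below 2/5.

No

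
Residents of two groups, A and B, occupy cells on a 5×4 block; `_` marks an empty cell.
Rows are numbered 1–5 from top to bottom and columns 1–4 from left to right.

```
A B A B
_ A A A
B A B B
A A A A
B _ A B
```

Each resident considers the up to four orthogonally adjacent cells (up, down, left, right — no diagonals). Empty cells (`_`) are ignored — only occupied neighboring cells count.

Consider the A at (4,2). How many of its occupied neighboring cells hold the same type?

Occupied neighbors of (4,2): (3,2)=A, (4,1)=A, (4,3)=A.
Same type (A): 3 of 3.

3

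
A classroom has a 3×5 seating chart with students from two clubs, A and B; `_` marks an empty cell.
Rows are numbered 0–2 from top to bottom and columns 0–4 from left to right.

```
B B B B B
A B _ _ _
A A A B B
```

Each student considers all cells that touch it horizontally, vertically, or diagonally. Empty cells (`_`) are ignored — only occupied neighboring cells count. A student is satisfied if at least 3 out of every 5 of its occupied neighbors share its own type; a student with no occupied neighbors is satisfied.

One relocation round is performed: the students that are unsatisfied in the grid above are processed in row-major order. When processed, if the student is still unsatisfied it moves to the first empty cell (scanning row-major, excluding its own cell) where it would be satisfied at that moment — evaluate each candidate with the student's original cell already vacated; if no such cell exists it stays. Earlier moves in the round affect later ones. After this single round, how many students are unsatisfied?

3

Initially unsatisfied (in order): (1,0), (1,1), (2,2), (2,3).
  (1,0): no empty cell satisfies it; stays.
  (1,1) → (1,2).
  (2,2): no empty cell satisfies it; stays.
  (2,3): now satisfied by earlier moves; stays.
Resulting grid:
B B B B B
A _ B _ _
A A A B B
Unsatisfied now: (0,0), (1,0), (2,2).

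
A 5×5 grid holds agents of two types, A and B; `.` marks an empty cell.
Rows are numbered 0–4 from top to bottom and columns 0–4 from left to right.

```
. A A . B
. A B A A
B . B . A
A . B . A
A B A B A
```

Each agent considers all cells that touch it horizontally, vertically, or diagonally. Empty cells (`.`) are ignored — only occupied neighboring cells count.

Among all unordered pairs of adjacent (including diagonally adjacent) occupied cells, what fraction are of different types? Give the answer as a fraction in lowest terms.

Scan each occupied cell's neighbors to the right and below (and the two forward diagonals) so each pair is counted once.
From row 0: 4 unlike of 8 pairs (running 4/8).
From row 1: 5 unlike of 9 pairs (running 9/17).
From row 2: 1 unlike of 3 pairs (running 10/20).
From row 3: 3 unlike of 7 pairs (running 13/27).
From row 4: 4 unlike of 4 pairs (running 17/31).
Total adjacent occupied pairs: 31; unlike-type pairs: 17.
17/31 is already in lowest terms.

17/31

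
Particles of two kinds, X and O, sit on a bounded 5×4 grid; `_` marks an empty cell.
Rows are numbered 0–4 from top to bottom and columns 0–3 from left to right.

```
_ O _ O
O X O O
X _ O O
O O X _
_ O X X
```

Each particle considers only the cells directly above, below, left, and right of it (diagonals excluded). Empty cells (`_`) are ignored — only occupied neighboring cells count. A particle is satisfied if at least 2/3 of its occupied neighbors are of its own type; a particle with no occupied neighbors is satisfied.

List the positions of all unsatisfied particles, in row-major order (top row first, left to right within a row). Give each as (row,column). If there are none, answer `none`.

(0,1), (1,0), (1,1), (2,0), (3,0), (3,2), (4,1)

Row 0: (0,1)O 0/1 unhappy · (0,3)O 1/1 ok
Row 1: (1,0)O 0/2 unhappy · (1,1)X 0/3 unhappy · (1,2)O 2/3 ok · (1,3)O 3/3 ok
Row 2: (2,0)X 0/2 unhappy · (2,2)O 2/3 ok · (2,3)O 2/2 ok
Row 3: (3,0)O 1/2 unhappy · (3,1)O 2/3 ok · (3,2)X 1/3 unhappy
Row 4: (4,1)O 1/2 unhappy · (4,2)X 2/3 ok · (4,3)X 1/1 ok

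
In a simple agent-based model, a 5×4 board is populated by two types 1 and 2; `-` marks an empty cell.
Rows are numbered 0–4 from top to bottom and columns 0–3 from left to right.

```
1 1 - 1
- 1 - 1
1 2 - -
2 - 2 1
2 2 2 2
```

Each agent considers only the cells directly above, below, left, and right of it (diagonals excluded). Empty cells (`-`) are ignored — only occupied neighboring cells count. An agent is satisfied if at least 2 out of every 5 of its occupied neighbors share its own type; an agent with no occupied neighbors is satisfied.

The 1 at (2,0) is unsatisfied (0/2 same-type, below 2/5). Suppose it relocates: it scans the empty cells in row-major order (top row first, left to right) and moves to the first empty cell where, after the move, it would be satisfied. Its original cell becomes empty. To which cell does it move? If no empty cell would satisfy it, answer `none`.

Vacating (2,0). Empty cells in order:
  (0,2): 2/2 same-type → satisfied — stop here.

(0,2)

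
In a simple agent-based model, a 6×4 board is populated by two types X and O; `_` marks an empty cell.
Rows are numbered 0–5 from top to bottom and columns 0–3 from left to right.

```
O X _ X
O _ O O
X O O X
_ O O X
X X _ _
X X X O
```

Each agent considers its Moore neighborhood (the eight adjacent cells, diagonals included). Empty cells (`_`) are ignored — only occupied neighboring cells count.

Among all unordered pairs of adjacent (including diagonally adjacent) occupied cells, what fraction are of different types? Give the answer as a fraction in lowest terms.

6/13

Scan each occupied cell's neighbors to the right and below (and the two forward diagonals) so each pair is counted once.
Row 0: O(0,0)–X(0,1)≠ O(0,0)–O(1,0)= X(0,1)–O(1,2)≠ X(0,1)–O(1,0)≠ X(0,3)–O(1,3)≠ X(0,3)–O(1,2)≠  → 5/6 unlike.
Row 1: O(1,0)–X(2,0)≠ O(1,0)–O(2,1)= O(1,2)–O(1,3)= O(1,2)–O(2,2)= O(1,2)–X(2,3)≠ O(1,2)–O(2,1)= O(1,3)–X(2,3)≠ O(1,3)–O(2,2)=  → 3/8 unlike.
Row 2: X(2,0)–O(2,1)≠ X(2,0)–O(3,1)≠ O(2,1)–O(2,2)= O(2,1)–O(3,1)= O(2,1)–O(3,2)= O(2,2)–X(2,3)≠ O(2,2)–O(3,2)= O(2,2)–X(3,3)≠ O(2,2)–O(3,1)= X(2,3)–X(3,3)= X(2,3)–O(3,2)≠  → 5/11 unlike.
Row 3: O(3,1)–O(3,2)= O(3,1)–X(4,1)≠ O(3,1)–X(4,0)≠ O(3,2)–X(3,3)≠ O(3,2)–X(4,1)≠  → 4/5 unlike.
Row 4: X(4,0)–X(4,1)= X(4,0)–X(5,0)= X(4,0)–X(5,1)= X(4,1)–X(5,1)= X(4,1)–X(5,2)= X(4,1)–X(5,0)=  → 0/6 unlike.
Row 5: X(5,0)–X(5,1)= X(5,1)–X(5,2)= X(5,2)–O(5,3)≠  → 1/3 unlike.
Total adjacent occupied pairs: 39; unlike-type pairs: 18.
18/39 reduces to 6/13.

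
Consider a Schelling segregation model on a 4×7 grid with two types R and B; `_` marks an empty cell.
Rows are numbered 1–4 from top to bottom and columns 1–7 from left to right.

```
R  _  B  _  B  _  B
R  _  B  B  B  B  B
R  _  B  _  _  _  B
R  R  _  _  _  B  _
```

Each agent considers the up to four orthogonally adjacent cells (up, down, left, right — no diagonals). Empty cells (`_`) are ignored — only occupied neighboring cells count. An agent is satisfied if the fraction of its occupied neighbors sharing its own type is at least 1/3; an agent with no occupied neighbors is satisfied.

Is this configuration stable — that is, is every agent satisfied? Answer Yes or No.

Yes

(1,1)R 1/1 ✓
(1,3)B 1/1 ✓
(1,5)B 1/1 ✓
(1,7)B 1/1 ✓
(2,1)R 2/2 ✓
(2,3)B 3/3 ✓
(2,4)B 2/2 ✓
(2,5)B 3/3 ✓
(2,6)B 2/2 ✓
(2,7)B 3/3 ✓
(3,1)R 2/2 ✓
(3,3)B 1/1 ✓
(3,7)B 1/1 ✓
(4,1)R 2/2 ✓
(4,2)R 1/1 ✓
(4,6)B 0/0 ✓
All meet the threshold, so the configuration is stable.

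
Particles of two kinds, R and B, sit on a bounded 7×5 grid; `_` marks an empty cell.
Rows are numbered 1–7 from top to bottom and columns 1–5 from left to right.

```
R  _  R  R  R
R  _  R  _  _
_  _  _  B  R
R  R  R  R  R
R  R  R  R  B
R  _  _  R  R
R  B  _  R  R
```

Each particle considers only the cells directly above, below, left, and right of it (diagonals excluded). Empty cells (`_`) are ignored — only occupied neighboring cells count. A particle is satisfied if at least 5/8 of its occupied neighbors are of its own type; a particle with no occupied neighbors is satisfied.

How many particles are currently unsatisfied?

(1,1)R 1/1 ✓
(1,3)R 2/2 ✓
(1,4)R 2/2 ✓
(1,5)R 1/1 ✓
(2,1)R 1/1 ✓
(2,3)R 1/1 ✓
(3,4)B 0/2 ✗
(3,5)R 1/2 ✗
(4,1)R 2/2 ✓
(4,2)R 3/3 ✓
(4,3)R 3/3 ✓
(4,4)R 3/4 ✓
(4,5)R 2/3 ✓
(5,1)R 3/3 ✓
(5,2)R 3/3 ✓
(5,3)R 3/3 ✓
(5,4)R 3/4 ✓
(5,5)B 0/3 ✗
(6,1)R 2/2 ✓
(6,4)R 3/3 ✓
(6,5)R 2/3 ✓
(7,1)R 1/2 ✗
(7,2)B 0/1 ✗
(7,4)R 2/2 ✓
(7,5)R 2/2 ✓
Unsatisfied: (3,4), (3,5), (5,5), (7,1), (7,2) — 5 in total.

5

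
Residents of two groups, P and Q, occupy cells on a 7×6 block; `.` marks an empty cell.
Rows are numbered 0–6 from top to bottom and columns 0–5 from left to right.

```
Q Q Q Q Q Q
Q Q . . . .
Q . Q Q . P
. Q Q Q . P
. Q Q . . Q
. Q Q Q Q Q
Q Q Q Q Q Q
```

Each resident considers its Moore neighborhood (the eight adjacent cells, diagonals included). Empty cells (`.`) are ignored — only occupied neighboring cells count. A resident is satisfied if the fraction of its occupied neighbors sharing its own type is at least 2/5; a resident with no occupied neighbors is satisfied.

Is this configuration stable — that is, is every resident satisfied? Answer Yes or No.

(0,0)Q 3/3 ✓
(0,1)Q 4/4 ✓
(0,2)Q 3/3 ✓
(0,3)Q 2/2 ✓
(0,4)Q 2/2 ✓
(0,5)Q 1/1 ✓
(1,0)Q 4/4 ✓
(1,1)Q 6/6 ✓
(2,0)Q 3/3 ✓
(2,2)Q 5/5 ✓
(2,3)Q 3/3 ✓
(2,5)P 1/1 ✓
(3,1)Q 5/5 ✓
(3,2)Q 6/6 ✓
(3,3)Q 4/4 ✓
(3,5)P 1/2 ✓
(4,1)Q 5/5 ✓
(4,2)Q 7/7 ✓
(4,5)Q 2/3 ✓
(5,1)Q 6/6 ✓
(5,2)Q 7/7 ✓
(5,3)Q 6/6 ✓
(5,4)Q 6/6 ✓
(5,5)Q 4/4 ✓
(6,0)Q 2/2 ✓
(6,1)Q 4/4 ✓
(6,2)Q 5/5 ✓
(6,3)Q 5/5 ✓
(6,4)Q 5/5 ✓
(6,5)Q 3/3 ✓
All meet the threshold, so the configuration is stable.

Yes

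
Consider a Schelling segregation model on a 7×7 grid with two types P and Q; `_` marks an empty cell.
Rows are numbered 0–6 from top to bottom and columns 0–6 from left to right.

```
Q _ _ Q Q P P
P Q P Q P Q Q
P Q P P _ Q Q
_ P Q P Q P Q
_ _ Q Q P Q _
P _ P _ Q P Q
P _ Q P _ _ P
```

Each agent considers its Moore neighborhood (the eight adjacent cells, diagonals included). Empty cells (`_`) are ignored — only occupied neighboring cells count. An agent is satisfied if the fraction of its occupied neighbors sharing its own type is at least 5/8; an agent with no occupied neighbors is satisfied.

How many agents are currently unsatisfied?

(0,0)Q 1/2 unhappy
(0,3)Q 2/4 unhappy
(0,4)Q 3/5 unhappy
(0,5)P 2/5 unhappy
(0,6)P 1/3 unhappy
(1,0)P 1/4 unhappy
(1,1)Q 2/6 unhappy
(1,2)P 2/6 unhappy
(1,3)Q 2/6 unhappy
(1,4)P 2/7 unhappy
(1,5)Q 4/7 unhappy
(1,6)Q 3/5 unhappy
(2,0)P 2/4 unhappy
(2,1)Q 2/7 unhappy
(2,2)P 4/8 unhappy
(2,3)P 4/7 unhappy
(2,5)Q 5/7 ok
(2,6)Q 4/5 ok
(3,1)P 2/5 unhappy
(3,2)Q 3/7 unhappy
(3,3)P 3/7 unhappy
(3,4)Q 3/7 unhappy
(3,5)P 1/6 unhappy
(3,6)Q 3/4 ok
(4,2)Q 2/5 unhappy
(4,3)Q 4/7 unhappy
(4,4)P 3/7 unhappy
(4,5)Q 4/7 unhappy
(5,0)P 1/1 ok
(5,2)P 1/4 unhappy
(5,4)Q 2/5 unhappy
(5,5)P 2/5 unhappy
(5,6)Q 1/3 unhappy
(6,0)P 1/1 ok
(6,2)Q 0/2 unhappy
(6,3)P 1/3 unhappy
(6,6)P 1/2 unhappy
Unsatisfied: (0,0), (0,3), (0,4), (0,5), (0,6), (1,0), (1,1), (1,2), (1,3), (1,4), (1,5), (1,6), (2,0), (2,1), (2,2), (2,3), (3,1), (3,2), (3,3), (3,4), (3,5), (4,2), (4,3), (4,4), (4,5), (5,2), (5,4), (5,5), (5,6), (6,2), (6,3), (6,6) — 32 in total.

32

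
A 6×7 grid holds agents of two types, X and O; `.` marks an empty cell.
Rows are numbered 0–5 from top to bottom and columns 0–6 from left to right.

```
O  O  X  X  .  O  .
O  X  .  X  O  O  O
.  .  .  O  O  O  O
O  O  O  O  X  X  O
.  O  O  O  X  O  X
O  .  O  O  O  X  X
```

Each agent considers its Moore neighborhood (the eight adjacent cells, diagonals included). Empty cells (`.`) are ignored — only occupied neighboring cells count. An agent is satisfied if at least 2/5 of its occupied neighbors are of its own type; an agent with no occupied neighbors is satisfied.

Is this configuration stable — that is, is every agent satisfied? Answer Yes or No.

No

(0,0)O 2/3 satisfied
(0,1)O 2/4 satisfied
(0,2)X 3/4 satisfied
(0,3)X 2/3 satisfied
(0,5)O 3/3 satisfied
(1,0)O 2/3 satisfied
(1,1)X 1/4 not
(1,3)X 2/5 satisfied
(1,4)O 5/7 satisfied
(1,5)O 6/6 satisfied
(1,6)O 4/4 satisfied
(2,3)O 4/6 satisfied
(2,4)O 5/8 satisfied
(2,5)O 6/8 satisfied
(2,6)O 4/5 satisfied
(3,0)O 2/2 satisfied
(3,1)O 4/4 satisfied
(3,2)O 6/6 satisfied
(3,3)O 5/7 satisfied
(3,4)X 2/8 not
(3,5)X 3/8 not
(3,6)O 3/5 satisfied
(4,1)O 6/6 satisfied
(4,2)O 7/7 satisfied
(4,3)O 6/8 satisfied
(4,4)X 3/8 not
(4,5)O 2/8 not
(4,6)X 3/5 satisfied
(5,0)O 1/1 satisfied
(5,2)O 4/4 satisfied
(5,3)O 4/5 satisfied
(5,4)O 3/5 satisfied
(5,5)X 3/5 satisfied
(5,6)X 2/3 satisfied
For instance (1,1) has only 1/4 same-type neighbors, below 2/5.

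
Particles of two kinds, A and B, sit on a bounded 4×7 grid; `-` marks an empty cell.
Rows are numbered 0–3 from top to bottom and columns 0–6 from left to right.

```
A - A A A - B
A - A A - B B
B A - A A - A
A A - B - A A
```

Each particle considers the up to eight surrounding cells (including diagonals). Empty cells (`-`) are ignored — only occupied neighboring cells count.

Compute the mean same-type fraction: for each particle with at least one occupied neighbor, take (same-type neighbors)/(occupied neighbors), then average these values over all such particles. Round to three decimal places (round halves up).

(0,0)A 1/1
(0,2)A 3/3
(0,3)A 4/4
(0,4)A 2/3
(0,6)B 2/2
(1,0)A 2/3
(1,2)A 5/5
(1,3)A 6/6
(1,5)B 2/5
(1,6)B 2/3
(2,0)B 0/4
(2,1)A 4/5
(2,3)A 3/4
(2,4)A 3/5
(2,6)A 2/4
(3,0)A 2/3
(3,1)A 2/3
(3,3)B 0/2
(3,5)A 3/3
(3,6)A 2/2
Sum over 20 particles: 1/1 + 3/3 + 4/4 + 2/3 + 2/2 + 2/3 + 5/5 + 6/6 + 2/5 + 2/3 + 0/4 + 4/5 + 3/4 + 3/5 + 2/4 + 2/3 + 2/3 + 0/2 + 3/3 + 2/2 = 863/60; mean = 863/60 ÷ 20 = 863/1200 = 0.719166… → 0.719.

0.719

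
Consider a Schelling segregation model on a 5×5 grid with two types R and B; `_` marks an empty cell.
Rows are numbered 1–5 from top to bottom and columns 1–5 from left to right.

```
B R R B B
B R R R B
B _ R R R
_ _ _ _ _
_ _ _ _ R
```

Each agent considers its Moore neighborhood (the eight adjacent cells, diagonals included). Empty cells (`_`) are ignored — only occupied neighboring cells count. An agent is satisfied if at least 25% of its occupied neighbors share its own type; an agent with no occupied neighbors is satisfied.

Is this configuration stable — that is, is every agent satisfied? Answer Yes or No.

Yes

Row 1: (1,1)B 1/3 ok · (1,2)R 3/5 ok · (1,3)R 4/5 ok · (1,4)B 2/5 ok · (1,5)B 2/3 ok
Row 2: (2,1)B 2/4 ok · (2,2)R 4/7 ok · (2,3)R 6/7 ok · (2,4)R 5/8 ok · (2,5)B 2/5 ok
Row 3: (3,1)B 1/2 ok · (3,3)R 4/4 ok · (3,4)R 4/5 ok · (3,5)R 2/3 ok
Row 5: (5,5)R 0/0 ok
All meet the threshold, so the configuration is stable.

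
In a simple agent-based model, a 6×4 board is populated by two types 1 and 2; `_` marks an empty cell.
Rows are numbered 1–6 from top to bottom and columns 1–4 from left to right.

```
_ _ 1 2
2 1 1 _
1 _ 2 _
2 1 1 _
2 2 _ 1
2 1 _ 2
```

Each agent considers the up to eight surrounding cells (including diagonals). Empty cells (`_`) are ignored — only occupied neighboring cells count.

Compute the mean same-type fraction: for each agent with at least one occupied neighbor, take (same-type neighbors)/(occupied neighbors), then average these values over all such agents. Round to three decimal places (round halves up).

0.367

Row 1: (1,3)1 2/3 · (1,4)2 0/2
Row 2: (2,1)2 0/2 · (2,2)1 3/5 · (2,3)1 2/4
Row 3: (3,1)1 2/4 · (3,3)2 0/4
Row 4: (4,1)2 2/4 · (4,2)1 2/6 · (4,3)1 2/4
Row 5: (5,1)2 3/5 · (5,2)2 3/6 · (5,4)1 1/2
Row 6: (6,1)2 2/3 · (6,2)1 0/3 · (6,4)2 0/1
Sum over 16 agents: 2/3 + 0/2 + 0/2 + 3/5 + 2/4 + 2/4 + 0/4 + 2/4 + 2/6 + 2/4 + 3/5 + 3/6 + 1/2 + 2/3 + 0/3 + 0/1 = 88/15; mean = 88/15 ÷ 16 = 11/30 = 0.366666… → 0.367.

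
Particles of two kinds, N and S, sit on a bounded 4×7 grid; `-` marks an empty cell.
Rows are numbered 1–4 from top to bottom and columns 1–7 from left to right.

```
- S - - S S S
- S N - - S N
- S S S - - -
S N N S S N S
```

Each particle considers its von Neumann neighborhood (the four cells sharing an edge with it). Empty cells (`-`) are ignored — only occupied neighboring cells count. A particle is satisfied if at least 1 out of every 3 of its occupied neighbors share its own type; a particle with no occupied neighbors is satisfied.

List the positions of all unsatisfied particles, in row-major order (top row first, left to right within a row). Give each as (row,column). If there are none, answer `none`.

(2,3), (2,7), (4,1), (4,6), (4,7)

Row 1: (1,2)S 1/1 ✓ · (1,5)S 1/1 ✓ · (1,6)S 3/3 ✓ · (1,7)S 1/2 ✓
Row 2: (2,2)S 2/3 ✓ · (2,3)N 0/2 ✗ · (2,6)S 1/2 ✓ · (2,7)N 0/2 ✗
Row 3: (3,2)S 2/3 ✓ · (3,3)S 2/4 ✓ · (3,4)S 2/2 ✓
Row 4: (4,1)S 0/1 ✗ · (4,2)N 1/3 ✓ · (4,3)N 1/3 ✓ · (4,4)S 2/3 ✓ · (4,5)S 1/2 ✓ · (4,6)N 0/2 ✗ · (4,7)S 0/1 ✗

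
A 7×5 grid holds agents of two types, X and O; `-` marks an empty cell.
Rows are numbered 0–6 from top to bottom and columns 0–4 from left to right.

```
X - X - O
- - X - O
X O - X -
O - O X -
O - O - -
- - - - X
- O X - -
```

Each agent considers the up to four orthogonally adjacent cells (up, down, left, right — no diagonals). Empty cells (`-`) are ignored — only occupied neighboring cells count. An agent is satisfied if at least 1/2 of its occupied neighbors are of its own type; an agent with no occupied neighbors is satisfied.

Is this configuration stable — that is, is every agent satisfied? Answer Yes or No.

Row 0: (0,0)X 0/0 ok · (0,2)X 1/1 ok · (0,4)O 1/1 ok
Row 1: (1,2)X 1/1 ok · (1,4)O 1/1 ok
Row 2: (2,0)X 0/2 unhappy · (2,1)O 0/1 unhappy · (2,3)X 1/1 ok
Row 3: (3,0)O 1/2 ok · (3,2)O 1/2 ok · (3,3)X 1/2 ok
Row 4: (4,0)O 1/1 ok · (4,2)O 1/1 ok
Row 5: (5,4)X 0/0 ok
Row 6: (6,1)O 0/1 unhappy · (6,2)X 0/1 unhappy
For instance (2,0) has only 0/2 same-type neighbors, below 1/2.

No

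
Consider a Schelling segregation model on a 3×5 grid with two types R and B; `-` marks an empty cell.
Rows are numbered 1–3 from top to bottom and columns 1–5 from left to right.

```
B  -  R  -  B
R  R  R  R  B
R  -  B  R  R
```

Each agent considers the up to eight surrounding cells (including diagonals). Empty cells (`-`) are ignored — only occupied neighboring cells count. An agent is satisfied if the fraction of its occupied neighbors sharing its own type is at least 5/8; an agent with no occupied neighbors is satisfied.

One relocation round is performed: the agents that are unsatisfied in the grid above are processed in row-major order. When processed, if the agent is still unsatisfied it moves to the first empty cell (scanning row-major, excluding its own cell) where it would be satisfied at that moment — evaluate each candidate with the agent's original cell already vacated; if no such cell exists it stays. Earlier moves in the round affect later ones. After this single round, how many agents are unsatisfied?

4

Initially unsatisfied (in order): (1,1), (1,5), (2,4), (2,5), (3,3), (3,4).
  (1,1): no empty cell satisfies it; stays.
  (1,5): no empty cell satisfies it; stays.
  (2,4) → (1,2).
  (2,5): no empty cell satisfies it; stays.
  (3,3): no empty cell satisfies it; stays.
  (3,4) → (3,2).
Resulting grid:
B R R - B
R R R - B
R R B - R
Unsatisfied now: (1,1), (2,5), (3,3), (3,5).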